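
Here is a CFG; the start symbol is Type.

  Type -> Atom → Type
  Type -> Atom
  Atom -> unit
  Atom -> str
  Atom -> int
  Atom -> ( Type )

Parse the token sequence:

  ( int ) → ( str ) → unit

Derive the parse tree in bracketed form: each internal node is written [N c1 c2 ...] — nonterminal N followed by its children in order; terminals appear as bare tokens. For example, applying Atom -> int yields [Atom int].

Type
Atom → Type
( Type ) → Type
( Atom ) → Type
( int ) → Type
( int ) → Atom → Type
( int ) → ( Type ) → Type
( int ) → ( Atom ) → Type
( int ) → ( str ) → Type
( int ) → ( str ) → Atom
( int ) → ( str ) → unit

[Type [Atom ( [Type [Atom int]] )] → [Type [Atom ( [Type [Atom str]] )] → [Type [Atom unit]]]]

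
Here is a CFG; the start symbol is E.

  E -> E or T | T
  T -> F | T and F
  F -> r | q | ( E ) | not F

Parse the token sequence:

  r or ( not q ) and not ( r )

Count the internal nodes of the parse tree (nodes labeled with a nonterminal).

[E [E [T [F r]]] or [T [T [F ( [E [T [F not [F q]]]] )]] and [F not [F ( [E [T [F r]]] )]]]]

16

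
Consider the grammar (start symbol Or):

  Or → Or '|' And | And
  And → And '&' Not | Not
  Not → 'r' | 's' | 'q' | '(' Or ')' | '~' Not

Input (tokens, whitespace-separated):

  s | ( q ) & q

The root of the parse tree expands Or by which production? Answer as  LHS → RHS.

[Or [Or [And [Not s]]] | [And [And [Not ( [Or [And [Not q]]] )]] & [Not q]]]

Or → Or '|' And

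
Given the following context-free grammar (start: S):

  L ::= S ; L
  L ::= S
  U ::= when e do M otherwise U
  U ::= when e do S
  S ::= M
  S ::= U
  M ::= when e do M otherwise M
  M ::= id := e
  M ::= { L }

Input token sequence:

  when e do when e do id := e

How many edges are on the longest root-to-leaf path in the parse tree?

6

[S [U when e do [S [U when e do [S [M id := e]]]]]]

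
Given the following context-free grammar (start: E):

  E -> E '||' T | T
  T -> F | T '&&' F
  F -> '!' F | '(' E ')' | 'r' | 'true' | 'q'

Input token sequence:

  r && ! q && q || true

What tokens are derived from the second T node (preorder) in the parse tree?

[E [E [T [T [T [F r]] && [F ! [F q]]] && [F q]]] || [T [F true]]]

r && ! q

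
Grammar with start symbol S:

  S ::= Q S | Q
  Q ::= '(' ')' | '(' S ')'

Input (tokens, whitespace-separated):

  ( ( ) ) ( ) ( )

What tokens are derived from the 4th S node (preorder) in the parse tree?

( )

[S [Q ( [S [Q ( )]] )] [S [Q ( )] [S [Q ( )]]]]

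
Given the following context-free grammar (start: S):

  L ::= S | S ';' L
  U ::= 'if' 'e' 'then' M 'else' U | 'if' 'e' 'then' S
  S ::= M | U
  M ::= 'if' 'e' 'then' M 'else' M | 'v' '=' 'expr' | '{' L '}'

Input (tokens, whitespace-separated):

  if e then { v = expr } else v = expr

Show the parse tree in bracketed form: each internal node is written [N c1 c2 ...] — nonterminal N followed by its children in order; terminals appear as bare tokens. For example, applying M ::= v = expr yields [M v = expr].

[S [M if e then [M { [L [S [M v = expr]]] }] else [M v = expr]]]

S
M
if e then M else M
if e then { L } else M
if e then { S } else M
if e then { M } else M
if e then { v = expr } else M
if e then { v = expr } else v = expr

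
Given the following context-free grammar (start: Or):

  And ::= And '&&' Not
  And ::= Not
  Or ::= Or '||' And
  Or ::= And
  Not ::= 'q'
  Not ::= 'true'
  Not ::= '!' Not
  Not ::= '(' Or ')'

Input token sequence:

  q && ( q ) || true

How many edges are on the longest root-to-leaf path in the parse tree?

[Or [Or [And [And [Not q]] && [Not ( [Or [And [Not q]]] )]]] || [And [Not true]]]

7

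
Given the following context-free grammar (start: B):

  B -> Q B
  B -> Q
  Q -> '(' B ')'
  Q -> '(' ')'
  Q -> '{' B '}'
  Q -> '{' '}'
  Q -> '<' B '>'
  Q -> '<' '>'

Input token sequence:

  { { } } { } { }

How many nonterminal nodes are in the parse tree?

8

[B [Q { [B [Q { }]] }] [B [Q { }] [B [Q { }]]]]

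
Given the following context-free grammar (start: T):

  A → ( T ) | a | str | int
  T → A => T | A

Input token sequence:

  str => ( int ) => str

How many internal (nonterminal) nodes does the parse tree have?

8

[T [A str] => [T [A ( [T [A int]] )] => [T [A str]]]]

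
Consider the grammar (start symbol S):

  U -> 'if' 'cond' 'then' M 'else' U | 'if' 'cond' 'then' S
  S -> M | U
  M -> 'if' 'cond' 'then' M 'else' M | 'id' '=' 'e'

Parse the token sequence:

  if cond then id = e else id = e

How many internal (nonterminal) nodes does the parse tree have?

4

[S [M if cond then [M id = e] else [M id = e]]]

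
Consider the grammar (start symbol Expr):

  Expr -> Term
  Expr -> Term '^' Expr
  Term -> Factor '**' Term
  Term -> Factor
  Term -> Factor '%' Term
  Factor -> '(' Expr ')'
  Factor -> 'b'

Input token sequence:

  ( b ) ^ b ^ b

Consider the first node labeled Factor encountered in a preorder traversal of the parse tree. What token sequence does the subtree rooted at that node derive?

[Expr [Term [Factor ( [Expr [Term [Factor b]]] )]] ^ [Expr [Term [Factor b]] ^ [Expr [Term [Factor b]]]]]

( b )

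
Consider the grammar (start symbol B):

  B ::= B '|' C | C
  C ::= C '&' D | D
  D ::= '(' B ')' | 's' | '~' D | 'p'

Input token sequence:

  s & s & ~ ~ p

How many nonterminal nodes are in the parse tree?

9

[B [C [C [C [D s]] & [D s]] & [D ~ [D ~ [D p]]]]]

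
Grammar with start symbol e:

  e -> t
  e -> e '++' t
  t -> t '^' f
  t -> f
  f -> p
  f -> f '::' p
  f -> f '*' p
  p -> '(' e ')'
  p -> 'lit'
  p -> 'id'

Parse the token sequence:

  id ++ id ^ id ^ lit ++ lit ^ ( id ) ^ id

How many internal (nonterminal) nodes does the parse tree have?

[e [e [e [t [f [p id]]]] ++ [t [t [t [f [p id]]] ^ [f [p id]]] ^ [f [p lit]]]] ++ [t [t [t [f [p lit]]] ^ [f [p ( [e [t [f [p id]]]] )]]] ^ [f [p id]]]]

28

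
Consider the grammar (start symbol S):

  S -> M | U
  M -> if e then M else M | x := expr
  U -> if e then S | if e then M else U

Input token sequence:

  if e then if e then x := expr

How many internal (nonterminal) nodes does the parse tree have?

[S [U if e then [S [U if e then [S [M x := expr]]]]]]

6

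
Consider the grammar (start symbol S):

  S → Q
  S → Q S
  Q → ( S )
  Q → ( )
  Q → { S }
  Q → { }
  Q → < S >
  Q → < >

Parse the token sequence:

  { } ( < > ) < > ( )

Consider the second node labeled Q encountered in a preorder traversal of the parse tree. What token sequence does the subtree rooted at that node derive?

( < > )

[S [Q { }] [S [Q ( [S [Q < >]] )] [S [Q < >] [S [Q ( )]]]]]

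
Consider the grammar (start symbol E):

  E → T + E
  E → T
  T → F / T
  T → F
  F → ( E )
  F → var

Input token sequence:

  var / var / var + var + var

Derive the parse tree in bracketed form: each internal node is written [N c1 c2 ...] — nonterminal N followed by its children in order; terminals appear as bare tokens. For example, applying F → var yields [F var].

[E [T [F var] / [T [F var] / [T [F var]]]] + [E [T [F var]] + [E [T [F var]]]]]

E
T + E
F / T + E
var / T + E
var / F / T + E
var / var / T + E
var / var / F + E
var / var / var + E
var / var / var + T + E
var / var / var + F + E
var / var / var + var + E
var / var / var + var + T
var / var / var + var + F
var / var / var + var + var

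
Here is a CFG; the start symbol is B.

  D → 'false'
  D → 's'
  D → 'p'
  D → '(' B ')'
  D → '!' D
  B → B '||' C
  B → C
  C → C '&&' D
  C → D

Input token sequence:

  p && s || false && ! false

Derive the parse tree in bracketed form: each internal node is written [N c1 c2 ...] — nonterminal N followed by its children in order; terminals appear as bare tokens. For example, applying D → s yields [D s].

B
B || C
C || C
C && D || C
D && D || C
p && D || C
p && s || C
p && s || C && D
p && s || D && D
p && s || false && D
p && s || false && ! D
p && s || false && ! false

[B [B [C [C [D p]] && [D s]]] || [C [C [D false]] && [D ! [D false]]]]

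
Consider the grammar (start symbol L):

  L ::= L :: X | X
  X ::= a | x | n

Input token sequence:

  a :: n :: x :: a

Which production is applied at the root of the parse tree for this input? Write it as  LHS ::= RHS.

L ::= L :: X

[L [L [L [L [X a]] :: [X n]] :: [X x]] :: [X a]]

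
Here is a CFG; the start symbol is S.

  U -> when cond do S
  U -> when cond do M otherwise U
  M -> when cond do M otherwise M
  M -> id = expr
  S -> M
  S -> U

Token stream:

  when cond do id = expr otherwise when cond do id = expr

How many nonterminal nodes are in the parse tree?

[S [U when cond do [M id = expr] otherwise [U when cond do [S [M id = expr]]]]]

6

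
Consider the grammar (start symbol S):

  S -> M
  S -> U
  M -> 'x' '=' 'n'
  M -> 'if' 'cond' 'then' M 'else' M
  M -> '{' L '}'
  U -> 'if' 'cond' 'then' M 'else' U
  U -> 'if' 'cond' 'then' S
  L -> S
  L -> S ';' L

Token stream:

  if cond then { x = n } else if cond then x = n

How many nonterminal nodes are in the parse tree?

9

[S [U if cond then [M { [L [S [M x = n]]] }] else [U if cond then [S [M x = n]]]]]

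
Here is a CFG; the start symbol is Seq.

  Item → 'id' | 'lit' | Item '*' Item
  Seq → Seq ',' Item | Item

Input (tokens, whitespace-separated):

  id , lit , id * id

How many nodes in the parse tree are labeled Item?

5

[Seq [Seq [Seq [Item id]] , [Item lit]] , [Item [Item id] * [Item id]]]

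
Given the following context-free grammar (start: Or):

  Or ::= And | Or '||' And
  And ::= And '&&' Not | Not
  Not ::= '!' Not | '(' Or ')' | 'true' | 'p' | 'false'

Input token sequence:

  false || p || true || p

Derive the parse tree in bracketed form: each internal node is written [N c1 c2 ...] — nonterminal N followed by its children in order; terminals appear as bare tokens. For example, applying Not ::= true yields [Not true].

Or
Or || And
Or || And || And
Or || And || And || And
And || And || And || And
Not || And || And || And
false || And || And || And
false || Not || And || And
false || p || And || And
false || p || Not || And
false || p || true || And
false || p || true || Not
false || p || true || p

[Or [Or [Or [Or [And [Not false]]] || [And [Not p]]] || [And [Not true]]] || [And [Not p]]]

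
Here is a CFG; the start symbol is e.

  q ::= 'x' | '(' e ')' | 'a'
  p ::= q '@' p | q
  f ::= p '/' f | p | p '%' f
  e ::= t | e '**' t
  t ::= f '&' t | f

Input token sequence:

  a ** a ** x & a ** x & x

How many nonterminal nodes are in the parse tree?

28

[e [e [e [e [t [f [p [q a]]]]] ** [t [f [p [q a]]]]] ** [t [f [p [q x]]] & [t [f [p [q a]]]]]] ** [t [f [p [q x]]] & [t [f [p [q x]]]]]]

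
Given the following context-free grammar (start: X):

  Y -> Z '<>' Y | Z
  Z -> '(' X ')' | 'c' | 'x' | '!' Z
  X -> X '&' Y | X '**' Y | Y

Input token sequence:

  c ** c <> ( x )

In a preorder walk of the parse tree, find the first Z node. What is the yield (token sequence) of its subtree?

[X [X [Y [Z c]]] ** [Y [Z c] <> [Y [Z ( [X [Y [Z x]]] )]]]]

c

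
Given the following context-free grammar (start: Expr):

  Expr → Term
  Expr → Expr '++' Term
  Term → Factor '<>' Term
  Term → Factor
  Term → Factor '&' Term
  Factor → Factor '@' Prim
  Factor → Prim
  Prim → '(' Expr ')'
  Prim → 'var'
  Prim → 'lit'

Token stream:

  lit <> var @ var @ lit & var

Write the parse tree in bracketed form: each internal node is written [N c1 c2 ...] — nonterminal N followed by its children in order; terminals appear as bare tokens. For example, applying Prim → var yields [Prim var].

Expr
Term
Factor <> Term
Prim <> Term
lit <> Term
lit <> Factor & Term
lit <> Factor @ Prim & Term
lit <> Factor @ Prim @ Prim & Term
lit <> Prim @ Prim @ Prim & Term
lit <> var @ Prim @ Prim & Term
lit <> var @ var @ Prim & Term
lit <> var @ var @ lit & Term
lit <> var @ var @ lit & Factor
lit <> var @ var @ lit & Prim
lit <> var @ var @ lit & var

[Expr [Term [Factor [Prim lit]] <> [Term [Factor [Factor [Factor [Prim var]] @ [Prim var]] @ [Prim lit]] & [Term [Factor [Prim var]]]]]]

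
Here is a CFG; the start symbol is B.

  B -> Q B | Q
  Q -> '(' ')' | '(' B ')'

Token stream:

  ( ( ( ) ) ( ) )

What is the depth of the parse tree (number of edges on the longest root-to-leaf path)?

[B [Q ( [B [Q ( [B [Q ( )]] )] [B [Q ( )]]] )]]

6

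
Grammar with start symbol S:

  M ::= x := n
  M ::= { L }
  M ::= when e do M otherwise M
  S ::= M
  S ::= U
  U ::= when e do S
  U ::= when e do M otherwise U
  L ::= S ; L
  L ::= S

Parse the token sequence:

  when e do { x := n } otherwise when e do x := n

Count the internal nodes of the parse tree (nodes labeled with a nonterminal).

[S [U when e do [M { [L [S [M x := n]]] }] otherwise [U when e do [S [M x := n]]]]]

9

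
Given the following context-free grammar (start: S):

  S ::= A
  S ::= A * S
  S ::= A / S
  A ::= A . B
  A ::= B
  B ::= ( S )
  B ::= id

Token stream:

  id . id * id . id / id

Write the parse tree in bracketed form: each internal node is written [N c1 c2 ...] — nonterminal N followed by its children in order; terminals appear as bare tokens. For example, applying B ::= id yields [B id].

S
A * S
A . B * S
B . B * S
id . B * S
id . id * S
id . id * A / S
id . id * A . B / S
id . id * B . B / S
id . id * id . B / S
id . id * id . id / S
id . id * id . id / A
id . id * id . id / B
id . id * id . id / id

[S [A [A [B id]] . [B id]] * [S [A [A [B id]] . [B id]] / [S [A [B id]]]]]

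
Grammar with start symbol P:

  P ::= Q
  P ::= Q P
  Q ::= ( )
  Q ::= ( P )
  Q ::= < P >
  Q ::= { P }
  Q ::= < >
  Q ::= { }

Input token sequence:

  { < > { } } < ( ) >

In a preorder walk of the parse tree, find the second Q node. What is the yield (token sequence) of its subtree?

< >

[P [Q { [P [Q < >] [P [Q { }]]] }] [P [Q < [P [Q ( )]] >]]]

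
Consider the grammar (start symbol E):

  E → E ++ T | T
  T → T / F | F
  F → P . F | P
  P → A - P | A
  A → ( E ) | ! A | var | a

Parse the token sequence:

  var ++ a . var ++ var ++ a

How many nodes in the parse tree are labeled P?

5

[E [E [E [E [T [F [P [A var]]]]] ++ [T [F [P [A a]] . [F [P [A var]]]]]] ++ [T [F [P [A var]]]]] ++ [T [F [P [A a]]]]]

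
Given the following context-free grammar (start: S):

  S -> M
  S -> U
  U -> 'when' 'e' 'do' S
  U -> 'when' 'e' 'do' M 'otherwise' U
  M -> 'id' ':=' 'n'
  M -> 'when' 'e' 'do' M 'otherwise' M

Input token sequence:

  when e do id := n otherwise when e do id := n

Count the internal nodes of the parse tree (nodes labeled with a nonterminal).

6

[S [U when e do [M id := n] otherwise [U when e do [S [M id := n]]]]]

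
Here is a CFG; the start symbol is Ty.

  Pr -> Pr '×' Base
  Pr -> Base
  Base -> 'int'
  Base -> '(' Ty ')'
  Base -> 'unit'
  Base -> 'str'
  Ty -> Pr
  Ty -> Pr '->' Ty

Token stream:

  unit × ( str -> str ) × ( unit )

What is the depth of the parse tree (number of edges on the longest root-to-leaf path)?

8

[Ty [Pr [Pr [Pr [Base unit]] × [Base ( [Ty [Pr [Base str]] -> [Ty [Pr [Base str]]]] )]] × [Base ( [Ty [Pr [Base unit]]] )]]]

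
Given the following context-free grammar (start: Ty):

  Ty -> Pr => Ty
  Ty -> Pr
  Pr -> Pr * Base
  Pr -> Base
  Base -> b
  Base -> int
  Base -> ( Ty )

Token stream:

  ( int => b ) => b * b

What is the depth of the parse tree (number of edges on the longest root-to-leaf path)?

7

[Ty [Pr [Base ( [Ty [Pr [Base int]] => [Ty [Pr [Base b]]]] )]] => [Ty [Pr [Pr [Base b]] * [Base b]]]]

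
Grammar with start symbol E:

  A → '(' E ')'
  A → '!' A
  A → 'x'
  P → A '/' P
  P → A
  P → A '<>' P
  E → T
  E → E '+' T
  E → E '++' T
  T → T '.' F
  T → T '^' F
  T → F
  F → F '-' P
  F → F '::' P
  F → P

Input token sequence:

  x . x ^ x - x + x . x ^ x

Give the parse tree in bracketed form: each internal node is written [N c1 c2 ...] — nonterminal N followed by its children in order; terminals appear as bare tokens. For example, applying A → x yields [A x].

[E [E [T [T [T [F [P [A x]]]] . [F [P [A x]]]] ^ [F [F [P [A x]]] - [P [A x]]]]] + [T [T [T [F [P [A x]]]] . [F [P [A x]]]] ^ [F [P [A x]]]]]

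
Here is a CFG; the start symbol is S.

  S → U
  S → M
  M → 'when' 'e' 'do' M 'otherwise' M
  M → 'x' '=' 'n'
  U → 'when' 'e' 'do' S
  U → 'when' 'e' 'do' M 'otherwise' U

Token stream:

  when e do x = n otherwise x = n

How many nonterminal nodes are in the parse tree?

[S [M when e do [M x = n] otherwise [M x = n]]]

4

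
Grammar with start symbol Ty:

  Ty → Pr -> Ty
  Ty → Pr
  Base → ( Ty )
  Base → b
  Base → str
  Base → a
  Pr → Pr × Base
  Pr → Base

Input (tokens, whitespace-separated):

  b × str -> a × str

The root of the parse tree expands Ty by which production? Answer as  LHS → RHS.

[Ty [Pr [Pr [Base b]] × [Base str]] -> [Ty [Pr [Pr [Base a]] × [Base str]]]]

Ty → Pr -> Ty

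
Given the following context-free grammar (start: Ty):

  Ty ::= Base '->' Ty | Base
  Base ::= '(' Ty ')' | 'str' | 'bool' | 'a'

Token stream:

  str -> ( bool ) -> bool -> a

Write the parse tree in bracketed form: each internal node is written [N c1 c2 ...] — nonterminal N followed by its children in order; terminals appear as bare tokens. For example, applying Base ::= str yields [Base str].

Ty
Base -> Ty
str -> Ty
str -> Base -> Ty
str -> ( Ty ) -> Ty
str -> ( Base ) -> Ty
str -> ( bool ) -> Ty
str -> ( bool ) -> Base -> Ty
str -> ( bool ) -> bool -> Ty
str -> ( bool ) -> bool -> Base
str -> ( bool ) -> bool -> a

[Ty [Base str] -> [Ty [Base ( [Ty [Base bool]] )] -> [Ty [Base bool] -> [Ty [Base a]]]]]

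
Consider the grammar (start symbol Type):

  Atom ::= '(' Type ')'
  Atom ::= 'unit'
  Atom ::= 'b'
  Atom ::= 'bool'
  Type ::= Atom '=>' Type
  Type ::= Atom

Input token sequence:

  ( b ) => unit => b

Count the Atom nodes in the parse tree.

[Type [Atom ( [Type [Atom b]] )] => [Type [Atom unit] => [Type [Atom b]]]]

4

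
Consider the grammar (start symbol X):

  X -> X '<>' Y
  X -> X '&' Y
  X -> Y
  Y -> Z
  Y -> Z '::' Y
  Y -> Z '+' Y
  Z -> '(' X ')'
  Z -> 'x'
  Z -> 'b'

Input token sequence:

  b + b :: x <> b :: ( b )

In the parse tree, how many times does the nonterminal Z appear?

6

[X [X [Y [Z b] + [Y [Z b] :: [Y [Z x]]]]] <> [Y [Z b] :: [Y [Z ( [X [Y [Z b]]] )]]]]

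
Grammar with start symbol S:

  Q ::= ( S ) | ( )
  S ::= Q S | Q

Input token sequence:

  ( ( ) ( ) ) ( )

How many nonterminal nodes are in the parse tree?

8

[S [Q ( [S [Q ( )] [S [Q ( )]]] )] [S [Q ( )]]]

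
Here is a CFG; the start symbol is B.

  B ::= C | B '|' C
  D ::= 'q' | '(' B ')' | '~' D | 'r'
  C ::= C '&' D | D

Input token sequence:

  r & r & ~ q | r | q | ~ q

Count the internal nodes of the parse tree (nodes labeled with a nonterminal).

18

[B [B [B [B [C [C [C [D r]] & [D r]] & [D ~ [D q]]]] | [C [D r]]] | [C [D q]]] | [C [D ~ [D q]]]]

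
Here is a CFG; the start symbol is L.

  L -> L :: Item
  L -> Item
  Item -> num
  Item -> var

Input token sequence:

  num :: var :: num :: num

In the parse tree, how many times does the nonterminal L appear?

[L [L [L [L [Item num]] :: [Item var]] :: [Item num]] :: [Item num]]

4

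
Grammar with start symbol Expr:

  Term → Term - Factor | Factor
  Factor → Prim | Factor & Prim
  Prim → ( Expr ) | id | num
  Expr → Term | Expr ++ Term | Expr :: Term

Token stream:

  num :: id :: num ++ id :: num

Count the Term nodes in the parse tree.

[Expr [Expr [Expr [Expr [Expr [Term [Factor [Prim num]]]] :: [Term [Factor [Prim id]]]] :: [Term [Factor [Prim num]]]] ++ [Term [Factor [Prim id]]]] :: [Term [Factor [Prim num]]]]

5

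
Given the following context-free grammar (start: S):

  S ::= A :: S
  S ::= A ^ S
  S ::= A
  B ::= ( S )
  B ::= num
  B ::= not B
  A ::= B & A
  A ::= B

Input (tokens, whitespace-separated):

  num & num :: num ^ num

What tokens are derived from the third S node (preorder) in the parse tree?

[S [A [B num] & [A [B num]]] :: [S [A [B num]] ^ [S [A [B num]]]]]

num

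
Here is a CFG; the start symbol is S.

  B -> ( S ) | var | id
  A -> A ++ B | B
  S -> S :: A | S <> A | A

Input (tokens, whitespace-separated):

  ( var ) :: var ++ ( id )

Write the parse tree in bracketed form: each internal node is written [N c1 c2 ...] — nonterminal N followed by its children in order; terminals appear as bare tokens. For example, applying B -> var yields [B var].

[S [S [A [B ( [S [A [B var]]] )]]] :: [A [A [B var]] ++ [B ( [S [A [B id]]] )]]]

S
S :: A
A :: A
B :: A
( S ) :: A
( A ) :: A
( B ) :: A
( var ) :: A
( var ) :: A ++ B
( var ) :: B ++ B
( var ) :: var ++ B
( var ) :: var ++ ( S )
( var ) :: var ++ ( A )
( var ) :: var ++ ( B )
( var ) :: var ++ ( id )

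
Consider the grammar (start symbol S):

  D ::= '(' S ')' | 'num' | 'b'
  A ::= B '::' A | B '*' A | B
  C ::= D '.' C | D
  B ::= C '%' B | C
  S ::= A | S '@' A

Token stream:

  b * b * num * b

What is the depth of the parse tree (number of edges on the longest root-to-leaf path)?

[S [A [B [C [D b]]] * [A [B [C [D b]]] * [A [B [C [D num]]] * [A [B [C [D b]]]]]]]]

8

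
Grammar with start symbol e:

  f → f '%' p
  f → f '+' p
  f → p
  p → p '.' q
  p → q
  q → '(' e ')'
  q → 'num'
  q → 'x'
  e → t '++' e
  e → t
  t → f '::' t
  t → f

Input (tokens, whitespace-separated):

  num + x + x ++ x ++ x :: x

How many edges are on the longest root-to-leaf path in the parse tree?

8

[e [t [f [f [f [p [q num]]] + [p [q x]]] + [p [q x]]]] ++ [e [t [f [p [q x]]]] ++ [e [t [f [p [q x]]] :: [t [f [p [q x]]]]]]]]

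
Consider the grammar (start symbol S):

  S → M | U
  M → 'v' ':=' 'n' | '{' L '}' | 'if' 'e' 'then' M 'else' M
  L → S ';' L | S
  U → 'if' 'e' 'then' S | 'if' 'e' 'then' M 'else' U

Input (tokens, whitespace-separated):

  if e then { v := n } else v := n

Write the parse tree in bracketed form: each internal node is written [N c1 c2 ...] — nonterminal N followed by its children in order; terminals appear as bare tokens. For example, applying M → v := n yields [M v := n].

S
M
if e then M else M
if e then { L } else M
if e then { S } else M
if e then { M } else M
if e then { v := n } else M
if e then { v := n } else v := n

[S [M if e then [M { [L [S [M v := n]]] }] else [M v := n]]]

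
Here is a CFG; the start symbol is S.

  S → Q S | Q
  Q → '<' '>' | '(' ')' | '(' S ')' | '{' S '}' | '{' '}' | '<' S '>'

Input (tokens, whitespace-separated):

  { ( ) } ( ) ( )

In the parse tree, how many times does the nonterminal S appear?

[S [Q { [S [Q ( )]] }] [S [Q ( )] [S [Q ( )]]]]

4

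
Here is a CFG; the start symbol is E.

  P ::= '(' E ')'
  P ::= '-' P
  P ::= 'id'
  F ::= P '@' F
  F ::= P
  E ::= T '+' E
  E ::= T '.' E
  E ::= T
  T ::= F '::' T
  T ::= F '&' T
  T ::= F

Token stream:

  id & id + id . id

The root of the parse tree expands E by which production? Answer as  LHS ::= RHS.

[E [T [F [P id]] & [T [F [P id]]]] + [E [T [F [P id]]] . [E [T [F [P id]]]]]]

E ::= T '+' E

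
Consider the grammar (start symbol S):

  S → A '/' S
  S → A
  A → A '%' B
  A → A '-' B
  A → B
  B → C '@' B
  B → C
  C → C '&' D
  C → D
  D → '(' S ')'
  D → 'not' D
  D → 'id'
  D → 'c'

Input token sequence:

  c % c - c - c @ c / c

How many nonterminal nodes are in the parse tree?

[S [A [A [A [A [B [C [D c]]]] % [B [C [D c]]]] - [B [C [D c]]]] - [B [C [D c]] @ [B [C [D c]]]]] / [S [A [B [C [D c]]]]]]

25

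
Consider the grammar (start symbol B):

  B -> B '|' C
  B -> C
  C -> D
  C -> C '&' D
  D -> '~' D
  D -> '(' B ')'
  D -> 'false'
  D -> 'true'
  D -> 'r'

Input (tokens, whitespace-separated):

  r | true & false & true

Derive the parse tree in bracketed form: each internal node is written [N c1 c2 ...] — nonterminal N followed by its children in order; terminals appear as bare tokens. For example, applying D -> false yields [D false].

[B [B [C [D r]]] | [C [C [C [D true]] & [D false]] & [D true]]]

B
B | C
C | C
D | C
r | C
r | C & D
r | C & D & D
r | D & D & D
r | true & D & D
r | true & false & D
r | true & false & true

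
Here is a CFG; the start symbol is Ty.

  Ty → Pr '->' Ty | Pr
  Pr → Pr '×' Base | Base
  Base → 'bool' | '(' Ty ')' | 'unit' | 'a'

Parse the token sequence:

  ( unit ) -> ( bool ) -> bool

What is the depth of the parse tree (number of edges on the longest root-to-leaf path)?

7

[Ty [Pr [Base ( [Ty [Pr [Base unit]]] )]] -> [Ty [Pr [Base ( [Ty [Pr [Base bool]]] )]] -> [Ty [Pr [Base bool]]]]]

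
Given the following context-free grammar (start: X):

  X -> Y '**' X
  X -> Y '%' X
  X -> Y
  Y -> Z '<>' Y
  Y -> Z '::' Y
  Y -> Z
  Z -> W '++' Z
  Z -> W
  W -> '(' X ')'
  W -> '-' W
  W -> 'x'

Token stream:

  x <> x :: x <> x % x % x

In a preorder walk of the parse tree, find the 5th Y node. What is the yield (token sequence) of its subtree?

x

[X [Y [Z [W x]] <> [Y [Z [W x]] :: [Y [Z [W x]] <> [Y [Z [W x]]]]]] % [X [Y [Z [W x]]] % [X [Y [Z [W x]]]]]]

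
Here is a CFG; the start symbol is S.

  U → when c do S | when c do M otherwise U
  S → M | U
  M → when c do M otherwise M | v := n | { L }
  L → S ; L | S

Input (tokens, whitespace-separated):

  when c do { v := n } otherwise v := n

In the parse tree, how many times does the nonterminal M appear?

4

[S [M when c do [M { [L [S [M v := n]]] }] otherwise [M v := n]]]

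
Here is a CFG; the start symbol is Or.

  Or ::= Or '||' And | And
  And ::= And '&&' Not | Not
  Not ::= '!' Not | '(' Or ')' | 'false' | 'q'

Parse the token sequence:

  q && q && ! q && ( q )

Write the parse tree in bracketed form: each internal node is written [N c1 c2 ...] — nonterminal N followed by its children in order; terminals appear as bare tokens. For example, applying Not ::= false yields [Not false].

[Or [And [And [And [And [Not q]] && [Not q]] && [Not ! [Not q]]] && [Not ( [Or [And [Not q]]] )]]]

Or
And
And && Not
And && Not && Not
And && Not && Not && Not
Not && Not && Not && Not
q && Not && Not && Not
q && q && Not && Not
q && q && ! Not && Not
q && q && ! q && Not
q && q && ! q && ( Or )
q && q && ! q && ( And )
q && q && ! q && ( Not )
q && q && ! q && ( q )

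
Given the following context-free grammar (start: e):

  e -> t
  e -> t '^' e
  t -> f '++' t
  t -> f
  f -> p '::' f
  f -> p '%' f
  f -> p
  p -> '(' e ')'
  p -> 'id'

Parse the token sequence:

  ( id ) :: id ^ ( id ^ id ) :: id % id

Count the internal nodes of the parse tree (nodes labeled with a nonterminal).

[e [t [f [p ( [e [t [f [p id]]]] )] :: [f [p id]]]] ^ [e [t [f [p ( [e [t [f [p id]]] ^ [e [t [f [p id]]]]] )] :: [f [p id] % [f [p id]]]]]]]

26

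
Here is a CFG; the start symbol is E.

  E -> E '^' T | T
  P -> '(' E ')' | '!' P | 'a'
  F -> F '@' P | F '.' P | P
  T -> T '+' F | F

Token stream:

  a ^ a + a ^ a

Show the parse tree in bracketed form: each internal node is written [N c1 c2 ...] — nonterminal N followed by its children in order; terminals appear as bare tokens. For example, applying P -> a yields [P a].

E
E ^ T
E ^ T ^ T
T ^ T ^ T
F ^ T ^ T
P ^ T ^ T
a ^ T ^ T
a ^ T + F ^ T
a ^ F + F ^ T
a ^ P + F ^ T
a ^ a + F ^ T
a ^ a + P ^ T
a ^ a + a ^ T
a ^ a + a ^ F
a ^ a + a ^ P
a ^ a + a ^ a

[E [E [E [T [F [P a]]]] ^ [T [T [F [P a]]] + [F [P a]]]] ^ [T [F [P a]]]]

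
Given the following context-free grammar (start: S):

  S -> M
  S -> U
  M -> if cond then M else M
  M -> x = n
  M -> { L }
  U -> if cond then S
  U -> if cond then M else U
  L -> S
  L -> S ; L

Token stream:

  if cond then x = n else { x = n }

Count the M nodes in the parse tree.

4

[S [M if cond then [M x = n] else [M { [L [S [M x = n]]] }]]]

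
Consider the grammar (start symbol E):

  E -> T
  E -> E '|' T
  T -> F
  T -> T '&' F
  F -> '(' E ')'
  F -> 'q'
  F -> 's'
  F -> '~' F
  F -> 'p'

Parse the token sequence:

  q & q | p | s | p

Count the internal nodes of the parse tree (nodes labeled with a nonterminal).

[E [E [E [E [T [T [F q]] & [F q]]] | [T [F p]]] | [T [F s]]] | [T [F p]]]

14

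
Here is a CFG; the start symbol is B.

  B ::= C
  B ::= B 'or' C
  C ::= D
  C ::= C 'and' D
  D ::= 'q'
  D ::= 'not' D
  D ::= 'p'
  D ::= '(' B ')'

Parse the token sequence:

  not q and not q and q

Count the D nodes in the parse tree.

5

[B [C [C [C [D not [D q]]] and [D not [D q]]] and [D q]]]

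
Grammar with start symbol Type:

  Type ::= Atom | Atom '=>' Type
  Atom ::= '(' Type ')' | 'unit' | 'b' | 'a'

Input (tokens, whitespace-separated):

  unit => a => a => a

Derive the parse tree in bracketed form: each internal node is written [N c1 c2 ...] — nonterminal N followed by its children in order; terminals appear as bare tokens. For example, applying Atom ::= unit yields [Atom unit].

[Type [Atom unit] => [Type [Atom a] => [Type [Atom a] => [Type [Atom a]]]]]

Type
Atom => Type
unit => Type
unit => Atom => Type
unit => a => Type
unit => a => Atom => Type
unit => a => a => Type
unit => a => a => Atom
unit => a => a => a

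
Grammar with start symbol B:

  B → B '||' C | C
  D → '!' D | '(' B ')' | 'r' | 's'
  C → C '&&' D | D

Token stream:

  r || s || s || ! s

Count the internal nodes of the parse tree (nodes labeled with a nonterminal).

[B [B [B [B [C [D r]]] || [C [D s]]] || [C [D s]]] || [C [D ! [D s]]]]

13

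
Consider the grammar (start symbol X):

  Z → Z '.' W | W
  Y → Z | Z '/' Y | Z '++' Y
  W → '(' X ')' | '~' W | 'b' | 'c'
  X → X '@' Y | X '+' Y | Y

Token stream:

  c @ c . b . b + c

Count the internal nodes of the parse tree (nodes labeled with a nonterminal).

[X [X [X [Y [Z [W c]]]] @ [Y [Z [Z [Z [W c]] . [W b]] . [W b]]]] + [Y [Z [W c]]]]

16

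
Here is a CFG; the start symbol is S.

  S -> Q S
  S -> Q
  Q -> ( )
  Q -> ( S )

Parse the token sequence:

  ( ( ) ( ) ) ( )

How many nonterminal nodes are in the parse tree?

8

[S [Q ( [S [Q ( )] [S [Q ( )]]] )] [S [Q ( )]]]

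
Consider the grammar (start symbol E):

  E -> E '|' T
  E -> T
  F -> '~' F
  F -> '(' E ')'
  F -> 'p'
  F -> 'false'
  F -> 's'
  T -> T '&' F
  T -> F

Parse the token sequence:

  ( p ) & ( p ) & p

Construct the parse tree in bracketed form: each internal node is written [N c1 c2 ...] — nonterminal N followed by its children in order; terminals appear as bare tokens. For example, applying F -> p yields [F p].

E
T
T & F
T & F & F
F & F & F
( E ) & F & F
( T ) & F & F
( F ) & F & F
( p ) & F & F
( p ) & ( E ) & F
( p ) & ( T ) & F
( p ) & ( F ) & F
( p ) & ( p ) & F
( p ) & ( p ) & p

[E [T [T [T [F ( [E [T [F p]]] )]] & [F ( [E [T [F p]]] )]] & [F p]]]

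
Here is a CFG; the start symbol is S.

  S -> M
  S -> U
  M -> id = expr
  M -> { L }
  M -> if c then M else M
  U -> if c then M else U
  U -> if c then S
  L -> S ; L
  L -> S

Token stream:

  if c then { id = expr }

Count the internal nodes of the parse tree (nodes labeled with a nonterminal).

[S [U if c then [S [M { [L [S [M id = expr]]] }]]]]

7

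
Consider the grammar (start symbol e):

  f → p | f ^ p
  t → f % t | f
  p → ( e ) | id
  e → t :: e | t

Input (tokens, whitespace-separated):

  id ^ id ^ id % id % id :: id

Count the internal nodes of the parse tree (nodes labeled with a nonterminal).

[e [t [f [f [f [p id]] ^ [p id]] ^ [p id]] % [t [f [p id]] % [t [f [p id]]]]] :: [e [t [f [p id]]]]]

18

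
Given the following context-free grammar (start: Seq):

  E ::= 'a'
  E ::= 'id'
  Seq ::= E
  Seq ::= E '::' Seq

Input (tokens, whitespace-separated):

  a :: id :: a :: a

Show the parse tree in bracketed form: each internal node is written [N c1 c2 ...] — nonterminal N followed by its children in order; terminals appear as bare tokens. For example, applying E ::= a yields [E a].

[Seq [E a] :: [Seq [E id] :: [Seq [E a] :: [Seq [E a]]]]]

Seq
E :: Seq
a :: Seq
a :: E :: Seq
a :: id :: Seq
a :: id :: E :: Seq
a :: id :: a :: Seq
a :: id :: a :: E
a :: id :: a :: a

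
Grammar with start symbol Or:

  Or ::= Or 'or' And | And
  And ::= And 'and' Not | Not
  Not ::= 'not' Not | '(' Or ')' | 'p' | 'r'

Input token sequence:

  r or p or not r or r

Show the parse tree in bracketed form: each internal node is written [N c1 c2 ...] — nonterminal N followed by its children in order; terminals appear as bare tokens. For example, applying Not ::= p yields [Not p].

[Or [Or [Or [Or [And [Not r]]] or [And [Not p]]] or [And [Not not [Not r]]]] or [And [Not r]]]

Or
Or or And
Or or And or And
Or or And or And or And
And or And or And or And
Not or And or And or And
r or And or And or And
r or Not or And or And
r or p or And or And
r or p or Not or And
r or p or not Not or And
r or p or not r or And
r or p or not r or Not
r or p or not r or r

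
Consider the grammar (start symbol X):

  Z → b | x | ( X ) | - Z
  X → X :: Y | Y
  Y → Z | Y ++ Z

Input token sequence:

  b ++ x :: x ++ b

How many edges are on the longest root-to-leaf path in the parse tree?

[X [X [Y [Y [Z b]] ++ [Z x]]] :: [Y [Y [Z x]] ++ [Z b]]]

5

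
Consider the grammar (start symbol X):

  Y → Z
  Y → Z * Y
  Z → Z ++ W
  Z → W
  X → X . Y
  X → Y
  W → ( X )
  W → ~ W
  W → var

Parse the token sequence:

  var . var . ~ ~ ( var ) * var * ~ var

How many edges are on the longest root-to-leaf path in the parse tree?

10

[X [X [X [Y [Z [W var]]]] . [Y [Z [W var]]]] . [Y [Z [W ~ [W ~ [W ( [X [Y [Z [W var]]]] )]]]] * [Y [Z [W var]] * [Y [Z [W ~ [W var]]]]]]]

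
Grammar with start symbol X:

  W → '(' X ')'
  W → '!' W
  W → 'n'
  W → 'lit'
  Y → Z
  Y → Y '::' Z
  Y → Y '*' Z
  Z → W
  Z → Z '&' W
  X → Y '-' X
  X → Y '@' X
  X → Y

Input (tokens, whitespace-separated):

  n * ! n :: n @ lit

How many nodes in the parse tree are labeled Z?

[X [Y [Y [Y [Z [W n]]] * [Z [W ! [W n]]]] :: [Z [W n]]] @ [X [Y [Z [W lit]]]]]

4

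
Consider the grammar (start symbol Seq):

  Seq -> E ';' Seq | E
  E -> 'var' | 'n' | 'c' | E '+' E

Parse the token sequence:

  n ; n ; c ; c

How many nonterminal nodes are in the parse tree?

[Seq [E n] ; [Seq [E n] ; [Seq [E c] ; [Seq [E c]]]]]

8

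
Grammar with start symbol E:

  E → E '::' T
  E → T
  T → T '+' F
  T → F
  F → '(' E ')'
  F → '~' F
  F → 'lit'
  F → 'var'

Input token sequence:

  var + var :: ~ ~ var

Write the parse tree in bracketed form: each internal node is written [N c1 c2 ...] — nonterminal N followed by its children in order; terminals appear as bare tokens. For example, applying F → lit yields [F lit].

E
E :: T
T :: T
T + F :: T
F + F :: T
var + F :: T
var + var :: T
var + var :: F
var + var :: ~ F
var + var :: ~ ~ F
var + var :: ~ ~ var

[E [E [T [T [F var]] + [F var]]] :: [T [F ~ [F ~ [F var]]]]]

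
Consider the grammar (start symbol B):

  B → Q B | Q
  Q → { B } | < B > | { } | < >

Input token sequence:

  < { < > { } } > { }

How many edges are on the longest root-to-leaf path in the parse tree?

7

[B [Q < [B [Q { [B [Q < >] [B [Q { }]]] }]] >] [B [Q { }]]]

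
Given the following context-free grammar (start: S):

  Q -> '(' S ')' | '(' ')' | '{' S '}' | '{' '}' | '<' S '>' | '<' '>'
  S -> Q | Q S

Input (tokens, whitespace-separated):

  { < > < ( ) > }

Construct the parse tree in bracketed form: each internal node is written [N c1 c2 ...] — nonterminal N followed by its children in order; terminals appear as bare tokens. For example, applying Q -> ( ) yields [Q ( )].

S
Q
{ S }
{ Q S }
{ < > S }
{ < > Q }
{ < > < S > }
{ < > < Q > }
{ < > < ( ) > }

[S [Q { [S [Q < >] [S [Q < [S [Q ( )]] >]]] }]]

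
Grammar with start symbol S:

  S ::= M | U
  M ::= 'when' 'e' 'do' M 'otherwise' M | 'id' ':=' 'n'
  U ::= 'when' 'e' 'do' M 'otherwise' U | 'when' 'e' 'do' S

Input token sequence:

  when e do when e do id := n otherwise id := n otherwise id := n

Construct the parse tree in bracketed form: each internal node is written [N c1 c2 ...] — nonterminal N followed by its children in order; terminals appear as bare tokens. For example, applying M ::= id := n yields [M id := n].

[S [M when e do [M when e do [M id := n] otherwise [M id := n]] otherwise [M id := n]]]

S
M
when e do M otherwise M
when e do when e do M otherwise M otherwise M
when e do when e do id := n otherwise M otherwise M
when e do when e do id := n otherwise id := n otherwise M
when e do when e do id := n otherwise id := n otherwise id := n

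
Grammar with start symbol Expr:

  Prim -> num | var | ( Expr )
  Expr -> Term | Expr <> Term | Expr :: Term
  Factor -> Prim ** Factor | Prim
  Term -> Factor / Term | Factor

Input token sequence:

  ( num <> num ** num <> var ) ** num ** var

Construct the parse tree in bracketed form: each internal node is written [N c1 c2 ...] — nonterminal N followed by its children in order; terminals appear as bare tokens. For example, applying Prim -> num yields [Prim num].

[Expr [Term [Factor [Prim ( [Expr [Expr [Expr [Term [Factor [Prim num]]]] <> [Term [Factor [Prim num] ** [Factor [Prim num]]]]] <> [Term [Factor [Prim var]]]] )] ** [Factor [Prim num] ** [Factor [Prim var]]]]]]

Expr
Term
Factor
Prim ** Factor
( Expr ) ** Factor
( Expr <> Term ) ** Factor
( Expr <> Term <> Term ) ** Factor
( Term <> Term <> Term ) ** Factor
( Factor <> Term <> Term ) ** Factor
( Prim <> Term <> Term ) ** Factor
( num <> Term <> Term ) ** Factor
( num <> Factor <> Term ) ** Factor
( num <> Prim ** Factor <> Term ) ** Factor
( num <> num ** Factor <> Term ) ** Factor
( num <> num ** Prim <> Term ) ** Factor
( num <> num ** num <> Term ) ** Factor
( num <> num ** num <> Factor ) ** Factor
( num <> num ** num <> Prim ) ** Factor
( num <> num ** num <> var ) ** Factor
( num <> num ** num <> var ) ** Prim ** Factor
( num <> num ** num <> var ) ** num ** Factor
( num <> num ** num <> var ) ** num ** Prim
( num <> num ** num <> var ) ** num ** var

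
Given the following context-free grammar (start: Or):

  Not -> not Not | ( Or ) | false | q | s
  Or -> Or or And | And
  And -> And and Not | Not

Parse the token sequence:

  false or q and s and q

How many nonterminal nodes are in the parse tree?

10

[Or [Or [And [Not false]]] or [And [And [And [Not q]] and [Not s]] and [Not q]]]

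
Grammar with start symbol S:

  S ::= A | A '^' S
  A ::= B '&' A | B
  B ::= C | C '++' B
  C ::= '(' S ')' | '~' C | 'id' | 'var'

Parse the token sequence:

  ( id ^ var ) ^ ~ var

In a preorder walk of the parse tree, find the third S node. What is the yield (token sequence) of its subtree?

var

[S [A [B [C ( [S [A [B [C id]]] ^ [S [A [B [C var]]]]] )]]] ^ [S [A [B [C ~ [C var]]]]]]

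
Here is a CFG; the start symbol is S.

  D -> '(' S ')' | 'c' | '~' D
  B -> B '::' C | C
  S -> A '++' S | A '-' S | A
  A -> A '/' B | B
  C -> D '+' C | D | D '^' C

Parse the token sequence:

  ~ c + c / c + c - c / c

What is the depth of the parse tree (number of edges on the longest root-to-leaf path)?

[S [A [A [B [C [D ~ [D c]] + [C [D c]]]]] / [B [C [D c] + [C [D c]]]]] - [S [A [A [B [C [D c]]]] / [B [C [D c]]]]]]

7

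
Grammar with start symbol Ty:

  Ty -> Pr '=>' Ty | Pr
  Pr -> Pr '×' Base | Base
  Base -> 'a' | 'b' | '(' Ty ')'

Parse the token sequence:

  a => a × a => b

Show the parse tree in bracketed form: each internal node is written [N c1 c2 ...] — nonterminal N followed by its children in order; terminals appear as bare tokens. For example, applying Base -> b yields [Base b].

[Ty [Pr [Base a]] => [Ty [Pr [Pr [Base a]] × [Base a]] => [Ty [Pr [Base b]]]]]

Ty
Pr => Ty
Base => Ty
a => Ty
a => Pr => Ty
a => Pr × Base => Ty
a => Base × Base => Ty
a => a × Base => Ty
a => a × a => Ty
a => a × a => Pr
a => a × a => Base
a => a × a => b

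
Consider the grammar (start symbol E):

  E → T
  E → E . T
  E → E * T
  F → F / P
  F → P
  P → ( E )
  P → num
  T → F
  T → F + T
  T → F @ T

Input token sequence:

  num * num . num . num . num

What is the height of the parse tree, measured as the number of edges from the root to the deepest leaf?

8

[E [E [E [E [E [T [F [P num]]]] * [T [F [P num]]]] . [T [F [P num]]]] . [T [F [P num]]]] . [T [F [P num]]]]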